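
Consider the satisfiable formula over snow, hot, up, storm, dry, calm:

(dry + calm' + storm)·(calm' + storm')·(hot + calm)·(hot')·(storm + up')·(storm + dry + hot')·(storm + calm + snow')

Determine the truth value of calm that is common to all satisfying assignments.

Suppose calm = 0.
The clause (hot) is unit, so hot = 1.
Now (hot') is unsatisfied and unit — conflict.
So every satisfying assignment has calm = True.

True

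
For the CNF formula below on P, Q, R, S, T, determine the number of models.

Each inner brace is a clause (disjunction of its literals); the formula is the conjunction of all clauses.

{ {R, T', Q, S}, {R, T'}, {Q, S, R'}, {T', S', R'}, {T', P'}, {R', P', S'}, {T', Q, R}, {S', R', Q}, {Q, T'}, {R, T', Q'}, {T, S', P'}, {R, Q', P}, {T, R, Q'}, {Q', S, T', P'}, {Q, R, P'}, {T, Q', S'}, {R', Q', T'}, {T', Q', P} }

There are 2^5 = 32 truth assignments over (P, Q, R, S, T).
Split on T. With T = 1, the clauses containing T are satisfied and T' drops from the rest; 0 of the 2^4 = 16 assignments to the other variables satisfy what remains.
With T = 0, by the same count on the reduced clause set, 4 assignments work.
(One model: P=F, Q=F, R=F, S=F, T=F.)
Total: 0 + 4 = 4.

4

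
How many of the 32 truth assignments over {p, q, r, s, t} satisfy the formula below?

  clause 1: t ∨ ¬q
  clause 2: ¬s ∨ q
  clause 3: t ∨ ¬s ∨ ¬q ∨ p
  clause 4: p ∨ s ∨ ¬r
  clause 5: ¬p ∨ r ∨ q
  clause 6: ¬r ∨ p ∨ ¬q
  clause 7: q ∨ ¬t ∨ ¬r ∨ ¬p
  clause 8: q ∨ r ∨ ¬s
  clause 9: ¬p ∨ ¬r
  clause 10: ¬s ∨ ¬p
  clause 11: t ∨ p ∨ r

There are 2^5 = 32 truth assignments over (p, q, r, s, t).
Split on r. With r = True, the clauses containing r are satisfied and ¬r drops from the rest; 0 of the 2^4 = 16 assignments to the other variables satisfy what remains.
With r = False, by the same count on the reduced clause set, 4 assignments work.
(One model: p=F, q=F, r=F, s=F, t=T.)
Total: 0 + 4 = 4.

4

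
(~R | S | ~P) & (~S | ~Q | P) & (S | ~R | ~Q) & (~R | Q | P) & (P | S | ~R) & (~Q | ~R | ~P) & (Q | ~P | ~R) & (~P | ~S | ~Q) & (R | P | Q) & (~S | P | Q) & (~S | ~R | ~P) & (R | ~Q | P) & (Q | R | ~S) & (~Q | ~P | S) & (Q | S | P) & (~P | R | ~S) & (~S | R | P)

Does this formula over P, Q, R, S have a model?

Branch on R: set R = 0.
Branch on P: set P = 1.
From the singleton clause (~S), S = 0.
From the singleton clause (~Q), Q = 0.
Every clause now holds.
A satisfying assignment: P: 1,  Q: 0,  R: 0,  S: 0.

Yes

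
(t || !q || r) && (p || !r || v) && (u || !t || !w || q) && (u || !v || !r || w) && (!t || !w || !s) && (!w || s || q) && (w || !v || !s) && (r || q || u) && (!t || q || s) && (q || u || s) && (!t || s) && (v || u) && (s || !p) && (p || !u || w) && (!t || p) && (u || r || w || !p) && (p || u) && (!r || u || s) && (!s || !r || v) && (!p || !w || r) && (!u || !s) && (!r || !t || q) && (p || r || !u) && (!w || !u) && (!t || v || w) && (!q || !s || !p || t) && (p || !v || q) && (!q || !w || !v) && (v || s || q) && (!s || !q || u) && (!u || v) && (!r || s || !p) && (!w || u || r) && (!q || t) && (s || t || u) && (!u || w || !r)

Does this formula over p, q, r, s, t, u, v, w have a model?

Suppose t = false.
The clause (!q) is unit, so q = false.
Suppose w = true.
The clause (s) is unit, so s = true.
The clause (!u) is unit, so u = false.
The clause (r) is unit, so r = true.
The clause (v) is unit, so v = true.
The clause (p) is unit, so p = true.
All clauses are satisfied.
A satisfying assignment: p=true,  q=false,  r=true,  s=true,  t=false,  u=false,  v=true,  w=true.

Yes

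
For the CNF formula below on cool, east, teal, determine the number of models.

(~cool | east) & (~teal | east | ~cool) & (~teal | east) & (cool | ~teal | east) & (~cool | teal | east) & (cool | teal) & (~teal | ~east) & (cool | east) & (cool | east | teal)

There are 2^3 = 8 truth assignments over (cool, east, teal).
Split on cool. With cool = 1, the clauses containing cool are satisfied and ~cool drops from the rest; 1 of the 2^2 = 4 assignments to the other variables satisfy what remains.
With cool = 0, by the same count on the reduced clause set, 0 assignments work.
(One model: cool=T, east=T, teal=F.)
Total: 1 + 0 = 1.

1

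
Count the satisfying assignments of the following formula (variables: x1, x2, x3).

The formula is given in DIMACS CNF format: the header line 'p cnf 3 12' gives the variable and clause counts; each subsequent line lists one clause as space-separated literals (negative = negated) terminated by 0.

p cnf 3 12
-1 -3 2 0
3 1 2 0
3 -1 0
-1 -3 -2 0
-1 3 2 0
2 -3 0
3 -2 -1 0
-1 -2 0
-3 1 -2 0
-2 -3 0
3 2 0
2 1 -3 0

There are 2^3 = 8 truth assignments over (x1, x2, x3).
Check each against the 12 clauses (columns in the order x1, x2, x3):
  F F F  ✗ fails (x3 ∨ x1 ∨ x2)
  F F T  ✗ fails (x2 ∨ ¬x3)
  F T F  ✓ satisfies all
  F T T  ✗ fails (¬x3 ∨ x1 ∨ ¬x2)
  T F F  ✗ fails (x3 ∨ ¬x1)
  T F T  ✗ fails (¬x1 ∨ ¬x3 ∨ x2)
  T T F  ✗ fails (x3 ∨ ¬x1)
  T T T  ✗ fails (¬x1 ∨ ¬x3 ∨ ¬x2)
1 of the 8 rows is a model.

1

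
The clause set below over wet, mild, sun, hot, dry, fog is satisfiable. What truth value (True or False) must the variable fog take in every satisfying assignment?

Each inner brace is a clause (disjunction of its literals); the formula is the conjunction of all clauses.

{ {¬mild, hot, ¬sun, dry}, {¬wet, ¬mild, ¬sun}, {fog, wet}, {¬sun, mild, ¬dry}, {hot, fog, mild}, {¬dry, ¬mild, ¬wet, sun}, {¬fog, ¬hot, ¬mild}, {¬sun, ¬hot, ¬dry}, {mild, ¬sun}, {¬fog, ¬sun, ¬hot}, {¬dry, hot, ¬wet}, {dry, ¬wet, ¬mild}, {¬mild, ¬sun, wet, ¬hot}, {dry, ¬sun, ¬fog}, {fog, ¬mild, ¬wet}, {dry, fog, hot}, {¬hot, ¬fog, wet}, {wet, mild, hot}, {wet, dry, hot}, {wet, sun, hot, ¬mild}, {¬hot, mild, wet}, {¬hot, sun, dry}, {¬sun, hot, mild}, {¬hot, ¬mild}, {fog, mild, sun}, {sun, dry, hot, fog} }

Suppose fog = False.
Unit clause (wet) forces wet = True.
Unit clause (¬mild) forces mild = False.
Unit clause (hot) forces hot = True.
Unit clause (¬sun) forces sun = False.
That conflicts with the unit clause (sun).
So every satisfying assignment has fog = True.

True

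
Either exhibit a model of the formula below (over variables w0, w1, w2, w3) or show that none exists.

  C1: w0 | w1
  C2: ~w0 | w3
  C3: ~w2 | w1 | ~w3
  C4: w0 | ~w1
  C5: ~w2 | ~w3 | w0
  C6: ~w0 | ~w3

UNSATISFIABLE

Suppose w0 = 1.
(w3) alone gives w3 = 1.
But (~w3) is also a unit clause — contradiction.
Undo w0 and try w0 = 0.
(w1) alone gives w1 = 1.
But (~w1) is also a unit clause — contradiction.
Both values of w0 lead to a conflict.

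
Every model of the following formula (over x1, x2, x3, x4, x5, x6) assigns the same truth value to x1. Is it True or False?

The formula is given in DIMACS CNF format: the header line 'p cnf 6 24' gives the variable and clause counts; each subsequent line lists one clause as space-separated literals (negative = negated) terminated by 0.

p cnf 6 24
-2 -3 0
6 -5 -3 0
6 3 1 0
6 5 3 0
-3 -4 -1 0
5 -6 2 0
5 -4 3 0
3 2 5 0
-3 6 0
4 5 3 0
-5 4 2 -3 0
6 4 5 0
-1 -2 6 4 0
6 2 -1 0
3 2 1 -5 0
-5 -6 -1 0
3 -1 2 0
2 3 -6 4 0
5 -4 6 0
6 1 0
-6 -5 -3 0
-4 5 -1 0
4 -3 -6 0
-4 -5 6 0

False

Suppose x1 = True.
Case x2 = False:
Unit clause (x6) forces x6 = True.
Unit clause (x5) forces x5 = True.
But (¬x5) is also a unit clause — contradiction.
Backtrack on x2: now try x2 = True.
Unit clause (¬x3) forces x3 = False.
Case x6 = True:
Unit clause (¬x5) forces x5 = False.
Unit clause (¬x4) forces x4 = False.
But (x4) is also a unit clause — contradiction.
Backtrack on x6: now try x6 = False.
Unit clause (x5) forces x5 = True.
Unit clause (x4) forces x4 = True.
But (¬x4) is also a unit clause — contradiction.
Both values of x6 lead to a conflict.
Both values of x2 lead to a conflict.
So every satisfying assignment has x1 = False.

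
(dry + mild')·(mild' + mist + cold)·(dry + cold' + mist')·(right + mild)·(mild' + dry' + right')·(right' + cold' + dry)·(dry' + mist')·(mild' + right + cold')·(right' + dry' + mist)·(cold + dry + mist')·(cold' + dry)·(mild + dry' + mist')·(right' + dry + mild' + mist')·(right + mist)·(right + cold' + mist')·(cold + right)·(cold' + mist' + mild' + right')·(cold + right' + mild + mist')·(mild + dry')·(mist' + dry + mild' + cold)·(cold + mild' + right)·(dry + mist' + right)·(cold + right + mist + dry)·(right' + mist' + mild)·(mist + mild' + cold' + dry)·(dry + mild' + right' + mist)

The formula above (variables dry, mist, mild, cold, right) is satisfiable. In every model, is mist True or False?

False

Suppose mist = 1.
(dry') alone gives dry = 0.
(mild') alone gives mild = 0.
(cold') alone gives cold = 0.
That conflicts with the unit clause (cold).
So every satisfying assignment has mist = False.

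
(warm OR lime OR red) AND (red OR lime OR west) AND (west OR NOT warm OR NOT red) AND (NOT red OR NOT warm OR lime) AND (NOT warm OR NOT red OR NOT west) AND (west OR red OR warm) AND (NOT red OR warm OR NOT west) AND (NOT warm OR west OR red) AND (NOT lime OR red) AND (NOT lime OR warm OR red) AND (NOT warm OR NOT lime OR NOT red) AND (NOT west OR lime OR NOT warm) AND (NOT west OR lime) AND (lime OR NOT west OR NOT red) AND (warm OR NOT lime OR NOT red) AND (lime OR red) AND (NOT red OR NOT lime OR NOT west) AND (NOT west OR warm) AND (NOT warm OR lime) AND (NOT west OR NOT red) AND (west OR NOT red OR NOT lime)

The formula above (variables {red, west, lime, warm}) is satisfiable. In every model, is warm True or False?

False

Suppose warm = true.
(lime) alone gives lime = true.
(red) alone gives red = true.
Now (NOT red) is unsatisfied and unit — conflict.
So every satisfying assignment has warm = False.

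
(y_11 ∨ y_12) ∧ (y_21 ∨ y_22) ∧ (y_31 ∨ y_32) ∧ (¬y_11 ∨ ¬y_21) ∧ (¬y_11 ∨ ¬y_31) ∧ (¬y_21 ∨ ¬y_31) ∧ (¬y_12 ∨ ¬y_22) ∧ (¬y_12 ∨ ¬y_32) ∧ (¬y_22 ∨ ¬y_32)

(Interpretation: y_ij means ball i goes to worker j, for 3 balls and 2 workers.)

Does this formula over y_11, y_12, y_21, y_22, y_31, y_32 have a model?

No, unsatisfiable

Try y_11 = True.
Unit clause (¬y_21) forces y_21 = False.
Unit clause (y_22) forces y_22 = True.
Unit clause (¬y_31) forces y_31 = False.
Unit clause (y_32) forces y_32 = True.
But (¬y_32) is also a unit clause — contradiction.
That branch fails; take y_11 = False instead.
Unit clause (y_12) forces y_12 = True.
Unit clause (¬y_22) forces y_22 = False.
Unit clause (y_21) forces y_21 = True.
Unit clause (¬y_31) forces y_31 = False.
Unit clause (y_32) forces y_32 = True.
But (¬y_32) is also a unit clause — contradiction.
Neither y_11 = True nor y_11 = False works.
No assignment satisfies every clause.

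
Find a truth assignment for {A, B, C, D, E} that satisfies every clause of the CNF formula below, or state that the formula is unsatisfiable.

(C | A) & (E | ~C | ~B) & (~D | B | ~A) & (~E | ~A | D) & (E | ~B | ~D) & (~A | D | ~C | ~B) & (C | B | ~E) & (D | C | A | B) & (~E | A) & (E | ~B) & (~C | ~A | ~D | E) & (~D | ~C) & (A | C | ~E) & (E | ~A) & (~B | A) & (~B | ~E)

Case C = 1:
The clause (~D) is unit, so D = 0.
Case E = 0:
The clause (~B) is unit, so B = 0.
The clause (~A) is unit, so A = 0.
All clauses are satisfied.

A: 0, B: 0, C: 1, D: 0, E: 0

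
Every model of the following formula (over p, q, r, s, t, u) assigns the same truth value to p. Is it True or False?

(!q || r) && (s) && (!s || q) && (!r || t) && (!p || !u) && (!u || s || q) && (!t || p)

Suppose p = false.
From the singleton clause (s), s = true.
From the singleton clause (q), q = true.
From the singleton clause (r), r = true.
From the singleton clause (t), t = true.
But (!t) is also a unit clause — contradiction.
So every satisfying assignment has p = True.

True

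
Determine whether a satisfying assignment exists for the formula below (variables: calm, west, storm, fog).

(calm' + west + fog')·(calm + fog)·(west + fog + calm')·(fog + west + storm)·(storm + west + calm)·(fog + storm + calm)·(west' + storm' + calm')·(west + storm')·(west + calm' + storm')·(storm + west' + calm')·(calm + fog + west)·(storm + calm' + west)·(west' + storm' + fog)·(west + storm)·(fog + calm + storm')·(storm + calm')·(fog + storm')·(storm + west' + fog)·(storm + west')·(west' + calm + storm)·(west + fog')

Satisfiable

Suppose calm = 0.
Unit clause (fog) forces fog = 1.
Unit clause (west) forces west = 1.
Unit clause (storm) forces storm = 1.
Every clause now holds.
A satisfying assignment: calm ↦ 0, west ↦ 1, storm ↦ 1, fog ↦ 1.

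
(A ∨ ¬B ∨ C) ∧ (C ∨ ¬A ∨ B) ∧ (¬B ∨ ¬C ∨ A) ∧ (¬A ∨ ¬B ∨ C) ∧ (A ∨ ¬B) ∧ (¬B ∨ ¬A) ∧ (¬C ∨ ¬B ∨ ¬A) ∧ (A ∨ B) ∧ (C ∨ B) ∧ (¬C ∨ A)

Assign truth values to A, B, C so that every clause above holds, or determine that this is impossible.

Branch on A: set A = True.
Unit clause (¬B) forces B = False.
Unit clause (C) forces C = True.
This assignment satisfies each clause.

A: True; B: False; C: True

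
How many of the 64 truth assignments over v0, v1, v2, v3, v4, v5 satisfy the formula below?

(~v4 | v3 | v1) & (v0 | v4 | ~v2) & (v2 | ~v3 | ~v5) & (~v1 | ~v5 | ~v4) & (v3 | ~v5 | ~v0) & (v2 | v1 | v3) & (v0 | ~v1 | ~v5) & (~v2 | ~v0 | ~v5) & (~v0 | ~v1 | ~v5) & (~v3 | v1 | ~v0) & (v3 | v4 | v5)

There are 2^6 = 64 truth assignments over (v0, v1, v2, v3, v4, v5).
Split on v1. With v1 = 1, the clauses containing v1 are satisfied and ~v1 drops from the rest; 11 of the 2^5 = 32 assignments to the other variables satisfy what remains.
With v1 = 0, by the same count on the reduced clause set, 4 assignments work.
Total: 11 + 4 = 15.

15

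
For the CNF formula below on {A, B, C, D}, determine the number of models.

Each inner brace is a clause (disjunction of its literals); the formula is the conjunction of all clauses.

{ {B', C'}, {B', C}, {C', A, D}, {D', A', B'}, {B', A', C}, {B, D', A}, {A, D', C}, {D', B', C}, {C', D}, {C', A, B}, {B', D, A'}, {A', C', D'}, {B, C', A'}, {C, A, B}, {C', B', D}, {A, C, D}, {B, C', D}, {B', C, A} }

2

There are 2^4 = 16 truth assignments over (A, B, C, D).
Check each against the 18 clauses (columns in the order A, B, C, D):
  F F F F  ✗ fails (C + A + B)
  F F F T  ✗ fails (B + D' + A)
  F F T F  ✗ fails (C' + A + D)
  F F T T  ✗ fails (B + D' + A)
  F T F F  ✗ fails (B' + C)
  F T F T  ✗ fails (B' + C)
  F T T F  ✗ fails (B' + C')
  F T T T  ✗ fails (B' + C')
  T F F F  ✓ satisfies all
  T F F T  ✓ satisfies all
  T F T F  ✗ fails (C' + D)
  T F T T  ✗ fails (A' + C' + D')
  T T F F  ✗ fails (B' + C)
  T T F T  ✗ fails (B' + C)
  T T T F  ✗ fails (B' + C')
  T T T T  ✗ fails (B' + C')
2 of the 16 rows are models.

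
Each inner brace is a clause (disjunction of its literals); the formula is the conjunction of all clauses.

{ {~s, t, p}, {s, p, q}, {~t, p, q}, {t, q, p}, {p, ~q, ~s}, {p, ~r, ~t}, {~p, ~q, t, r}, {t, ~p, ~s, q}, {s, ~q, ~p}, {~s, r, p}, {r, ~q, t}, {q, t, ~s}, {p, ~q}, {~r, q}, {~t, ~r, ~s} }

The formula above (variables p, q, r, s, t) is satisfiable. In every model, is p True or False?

True

Suppose p = 0.
Unit clause (~q) forces q = 0.
Unit clause (s) forces s = 1.
Unit clause (t) forces t = 1.
Now (~t) is unsatisfied and unit — conflict.
So every satisfying assignment has p = True.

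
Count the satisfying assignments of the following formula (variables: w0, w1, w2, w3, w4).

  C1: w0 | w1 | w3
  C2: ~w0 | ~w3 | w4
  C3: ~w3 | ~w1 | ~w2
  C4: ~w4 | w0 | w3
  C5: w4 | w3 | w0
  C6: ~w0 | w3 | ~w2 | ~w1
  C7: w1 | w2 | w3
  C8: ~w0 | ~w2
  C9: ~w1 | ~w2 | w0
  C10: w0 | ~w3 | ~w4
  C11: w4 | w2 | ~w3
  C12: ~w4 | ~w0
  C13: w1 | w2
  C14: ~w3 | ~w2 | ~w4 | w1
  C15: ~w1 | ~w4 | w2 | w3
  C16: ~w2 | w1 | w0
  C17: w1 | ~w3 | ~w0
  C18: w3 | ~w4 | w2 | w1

1

There are 2^5 = 32 truth assignments over (w0, w1, w2, w3, w4).
Split on w0. With w0 = 1, the clauses containing w0 are satisfied and ~w0 drops from the rest; 1 of the 2^4 = 16 assignments to the other variables satisfy what remains.
With w0 = 0, by the same count on the reduced clause set, 0 assignments work.
Total: 1 + 0 = 1.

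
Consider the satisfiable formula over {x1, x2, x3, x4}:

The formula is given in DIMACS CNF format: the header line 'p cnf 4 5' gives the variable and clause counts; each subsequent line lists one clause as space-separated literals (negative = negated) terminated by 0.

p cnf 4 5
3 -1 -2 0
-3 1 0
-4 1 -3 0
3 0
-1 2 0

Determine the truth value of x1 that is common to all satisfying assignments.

Suppose x1 = False.
Unit clause (¬x3) forces x3 = False.
Now (x3) is unsatisfied and unit — conflict.
So every satisfying assignment has x1 = True.

True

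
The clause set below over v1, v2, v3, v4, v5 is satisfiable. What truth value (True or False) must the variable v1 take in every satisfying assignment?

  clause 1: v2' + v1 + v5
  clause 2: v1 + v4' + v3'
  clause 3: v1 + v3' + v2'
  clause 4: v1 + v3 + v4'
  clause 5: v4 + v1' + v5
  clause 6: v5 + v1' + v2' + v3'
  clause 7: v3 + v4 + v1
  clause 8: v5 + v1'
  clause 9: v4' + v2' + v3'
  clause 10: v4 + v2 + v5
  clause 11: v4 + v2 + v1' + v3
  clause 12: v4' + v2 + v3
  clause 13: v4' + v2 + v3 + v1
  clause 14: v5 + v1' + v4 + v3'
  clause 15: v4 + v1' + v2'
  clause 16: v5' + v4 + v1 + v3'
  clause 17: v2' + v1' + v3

Suppose v1 = 0.
Branch on v2: set v2 = 0.
Branch on v4: set v4 = 0.
From the singleton clause (v3), v3 = 1.
From the singleton clause (v5), v5 = 1.
That conflicts with the unit clause (v5').
So v4 must be the other value — set v4 = 1.
From the singleton clause (v3'), v3 = 0.
That conflicts with the unit clause (v3).
Either choice for v4 ends in contradiction.
So v2 must be the other value — set v2 = 1.
From the singleton clause (v5), v5 = 1.
From the singleton clause (v3'), v3 = 0.
From the singleton clause (v4'), v4 = 0.
That conflicts with the unit clause (v4).
Either choice for v2 ends in contradiction.
So every satisfying assignment has v1 = True.

True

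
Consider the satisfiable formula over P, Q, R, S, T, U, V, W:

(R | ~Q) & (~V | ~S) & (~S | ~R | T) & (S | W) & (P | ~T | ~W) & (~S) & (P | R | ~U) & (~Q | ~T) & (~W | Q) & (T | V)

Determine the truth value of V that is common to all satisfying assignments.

Suppose V = 0.
(~S) alone gives S = 0.
(W) alone gives W = 1.
(Q) alone gives Q = 1.
(R) alone gives R = 1.
(~T) alone gives T = 0.
Now (T) is unsatisfied and unit — conflict.
So every satisfying assignment has V = True.

True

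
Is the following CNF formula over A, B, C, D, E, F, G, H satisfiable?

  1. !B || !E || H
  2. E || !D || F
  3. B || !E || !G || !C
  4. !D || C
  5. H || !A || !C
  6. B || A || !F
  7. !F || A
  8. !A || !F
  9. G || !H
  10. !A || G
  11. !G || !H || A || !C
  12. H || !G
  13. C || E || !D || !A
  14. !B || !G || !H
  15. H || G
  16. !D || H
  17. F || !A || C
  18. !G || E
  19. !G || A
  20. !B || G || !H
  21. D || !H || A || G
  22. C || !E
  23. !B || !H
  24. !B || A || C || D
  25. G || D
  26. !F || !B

No

Branch on D: set D = false.
From the singleton clause (G), G = true.
From the singleton clause (H), H = true.
From the singleton clause (!B), B = false.
From the singleton clause (E), E = true.
From the singleton clause (!C), C = false.
That conflicts with the unit clause (C).
So D must be the other value — set D = true.
From the singleton clause (C), C = true.
From the singleton clause (H), H = true.
From the singleton clause (G), G = true.
From the singleton clause (A), A = true.
From the singleton clause (!F), F = false.
From the singleton clause (E), E = true.
From the singleton clause (B), B = true.
That conflicts with the unit clause (!B).
Neither D = true nor D = false works.
No assignment satisfies every clause.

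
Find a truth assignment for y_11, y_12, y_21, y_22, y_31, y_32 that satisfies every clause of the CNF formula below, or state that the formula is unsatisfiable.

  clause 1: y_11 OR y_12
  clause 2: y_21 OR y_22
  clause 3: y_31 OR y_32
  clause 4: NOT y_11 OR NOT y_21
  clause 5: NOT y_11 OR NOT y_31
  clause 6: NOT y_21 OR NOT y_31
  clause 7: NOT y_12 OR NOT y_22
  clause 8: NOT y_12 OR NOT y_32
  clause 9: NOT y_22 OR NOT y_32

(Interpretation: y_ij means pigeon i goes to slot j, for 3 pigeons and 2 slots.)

UNSATISFIABLE

Case y_11 = true:
The clause (NOT y_21) is unit, so y_21 = false.
The clause (y_22) is unit, so y_22 = true.
The clause (NOT y_31) is unit, so y_31 = false.
The clause (y_32) is unit, so y_32 = true.
Now (NOT y_32) is unsatisfied and unit — conflict.
Backtrack on y_11: now try y_11 = false.
The clause (y_12) is unit, so y_12 = true.
The clause (NOT y_22) is unit, so y_22 = false.
The clause (y_21) is unit, so y_21 = true.
The clause (NOT y_31) is unit, so y_31 = false.
The clause (y_32) is unit, so y_32 = true.
Now (NOT y_32) is unsatisfied and unit — conflict.
Either choice for y_11 ends in contradiction.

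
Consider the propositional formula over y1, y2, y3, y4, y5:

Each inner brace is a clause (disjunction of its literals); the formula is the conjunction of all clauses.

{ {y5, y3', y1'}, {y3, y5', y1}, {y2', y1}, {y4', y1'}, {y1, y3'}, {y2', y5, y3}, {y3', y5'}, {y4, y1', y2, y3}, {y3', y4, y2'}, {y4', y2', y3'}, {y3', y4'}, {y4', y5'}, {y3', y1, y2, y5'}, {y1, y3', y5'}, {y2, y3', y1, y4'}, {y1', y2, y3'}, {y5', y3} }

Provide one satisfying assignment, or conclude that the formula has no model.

y1: 0, y2: 0, y3: 0, y4: 0, y5: 0

Try y2 = 0.
Try y4 = 0.
Try y1 = 0.
Unit clause (y3') forces y3 = 0.
Unit clause (y5') forces y5 = 0.
Every clause now holds.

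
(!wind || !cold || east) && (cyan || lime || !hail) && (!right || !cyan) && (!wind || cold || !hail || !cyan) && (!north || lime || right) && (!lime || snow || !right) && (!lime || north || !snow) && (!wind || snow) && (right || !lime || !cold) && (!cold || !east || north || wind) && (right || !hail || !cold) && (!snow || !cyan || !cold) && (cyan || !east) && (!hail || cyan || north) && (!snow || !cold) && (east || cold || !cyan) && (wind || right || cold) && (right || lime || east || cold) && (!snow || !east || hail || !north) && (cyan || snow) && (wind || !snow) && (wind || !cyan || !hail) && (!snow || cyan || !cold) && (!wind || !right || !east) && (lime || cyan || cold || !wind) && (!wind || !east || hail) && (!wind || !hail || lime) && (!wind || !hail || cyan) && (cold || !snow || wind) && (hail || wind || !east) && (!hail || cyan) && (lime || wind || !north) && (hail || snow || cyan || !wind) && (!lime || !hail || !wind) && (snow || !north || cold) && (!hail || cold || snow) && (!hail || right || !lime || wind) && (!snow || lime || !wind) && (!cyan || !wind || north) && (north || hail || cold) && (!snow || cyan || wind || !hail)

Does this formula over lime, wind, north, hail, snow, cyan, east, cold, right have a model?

Yes

Suppose right = false.
Suppose north = false.
Suppose lime = false.
Suppose cyan = true.
From the singleton clause (!wind), wind = false.
From the singleton clause (cold), cold = true.
From the singleton clause (!east), east = false.
From the singleton clause (!hail), hail = false.
From the singleton clause (!snow), snow = false.
Every clause now holds.
A satisfying assignment: lime: false, wind: false, north: false, hail: false, snow: false, cyan: true, east: false, cold: true, right: false.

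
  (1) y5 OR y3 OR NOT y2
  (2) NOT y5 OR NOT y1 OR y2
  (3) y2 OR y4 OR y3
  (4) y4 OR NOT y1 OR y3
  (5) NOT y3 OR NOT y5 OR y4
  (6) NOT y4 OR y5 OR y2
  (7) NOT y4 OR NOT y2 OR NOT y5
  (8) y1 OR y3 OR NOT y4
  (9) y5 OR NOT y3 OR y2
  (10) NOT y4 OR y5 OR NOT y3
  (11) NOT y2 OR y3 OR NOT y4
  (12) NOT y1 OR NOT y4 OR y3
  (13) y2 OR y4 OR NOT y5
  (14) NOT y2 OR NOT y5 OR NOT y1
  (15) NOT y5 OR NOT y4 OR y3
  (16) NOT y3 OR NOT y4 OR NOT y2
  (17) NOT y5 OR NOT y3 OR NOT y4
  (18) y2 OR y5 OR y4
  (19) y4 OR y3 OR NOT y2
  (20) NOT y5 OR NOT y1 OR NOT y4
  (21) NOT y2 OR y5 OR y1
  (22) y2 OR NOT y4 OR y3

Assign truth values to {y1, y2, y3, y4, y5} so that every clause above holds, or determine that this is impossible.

y1 ↦ true; y2 ↦ true; y3 ↦ true; y4 ↦ false; y5 ↦ false

Try y5 = false.
Try y3 = true.
(y2) alone gives y2 = true.
(NOT y4) alone gives y4 = false.
(y1) alone gives y1 = true.
This assignment satisfies each clause.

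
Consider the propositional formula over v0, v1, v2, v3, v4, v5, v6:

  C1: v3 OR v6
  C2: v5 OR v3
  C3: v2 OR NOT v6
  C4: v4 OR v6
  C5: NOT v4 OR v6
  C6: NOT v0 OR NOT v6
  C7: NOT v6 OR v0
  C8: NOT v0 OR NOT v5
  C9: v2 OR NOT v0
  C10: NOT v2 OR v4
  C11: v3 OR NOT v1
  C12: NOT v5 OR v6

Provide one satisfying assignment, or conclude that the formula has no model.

Suppose v3 = true.
Suppose v2 = true.
The clause (v4) is unit, so v4 = true.
The clause (v6) is unit, so v6 = true.
The clause (NOT v0) is unit, so v0 = false.
Now (v0) is unsatisfied and unit — conflict.
Undo v2 and try v2 = false.
The clause (NOT v6) is unit, so v6 = false.
The clause (v4) is unit, so v4 = true.
Now (NOT v4) is unsatisfied and unit — conflict.
Both values of v2 lead to a conflict.
Undo v3 and try v3 = false.
The clause (v6) is unit, so v6 = true.
The clause (v5) is unit, so v5 = true.
The clause (v2) is unit, so v2 = true.
The clause (NOT v0) is unit, so v0 = false.
Now (v0) is unsatisfied and unit — conflict.
Both values of v3 lead to a conflict.

UNSATISFIABLE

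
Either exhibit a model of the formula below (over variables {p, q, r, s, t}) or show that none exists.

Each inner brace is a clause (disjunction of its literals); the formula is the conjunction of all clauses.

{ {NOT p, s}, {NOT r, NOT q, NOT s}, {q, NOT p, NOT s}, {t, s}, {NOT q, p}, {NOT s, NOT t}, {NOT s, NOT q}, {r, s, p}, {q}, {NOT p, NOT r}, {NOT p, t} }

From the singleton clause (q), q = true.
From the singleton clause (p), p = true.
From the singleton clause (s), s = true.
That conflicts with the unit clause (NOT s).

UNSATISFIABLE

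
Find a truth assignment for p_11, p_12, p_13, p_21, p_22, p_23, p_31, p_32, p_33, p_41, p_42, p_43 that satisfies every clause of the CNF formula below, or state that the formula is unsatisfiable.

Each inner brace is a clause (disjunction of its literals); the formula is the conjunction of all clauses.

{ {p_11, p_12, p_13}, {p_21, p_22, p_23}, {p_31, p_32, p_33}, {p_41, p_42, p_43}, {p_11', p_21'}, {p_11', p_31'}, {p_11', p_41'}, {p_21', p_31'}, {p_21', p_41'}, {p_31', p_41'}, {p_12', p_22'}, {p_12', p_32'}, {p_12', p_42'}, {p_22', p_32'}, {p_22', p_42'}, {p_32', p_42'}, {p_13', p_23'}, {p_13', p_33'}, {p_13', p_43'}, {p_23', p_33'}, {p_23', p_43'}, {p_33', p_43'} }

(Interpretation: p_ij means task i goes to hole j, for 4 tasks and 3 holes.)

Branch on p_11: set p_11 = 0.
Branch on p_12: set p_12 = 1.
(p_22') alone gives p_22 = 0.
(p_32') alone gives p_32 = 0.
(p_42') alone gives p_42 = 0.
Branch on p_21: set p_21 = 1.
(p_31') alone gives p_31 = 0.
(p_33) alone gives p_33 = 1.
(p_41') alone gives p_41 = 0.
(p_43) alone gives p_43 = 1.
But (p_43') is also a unit clause — contradiction.
Backtrack on p_21: now try p_21 = 0.
(p_23) alone gives p_23 = 1.
(p_13') alone gives p_13 = 0.
(p_33') alone gives p_33 = 0.
(p_31) alone gives p_31 = 1.
(p_41') alone gives p_41 = 0.
(p_43) alone gives p_43 = 1.
But (p_43') is also a unit clause — contradiction.
Either choice for p_21 ends in contradiction.
Backtrack on p_12: now try p_12 = 0.
(p_13) alone gives p_13 = 1.
(p_23') alone gives p_23 = 0.
(p_33') alone gives p_33 = 0.
(p_43') alone gives p_43 = 0.
Branch on p_21: set p_21 = 1.
(p_31') alone gives p_31 = 0.
(p_32) alone gives p_32 = 1.
(p_41') alone gives p_41 = 0.
(p_42) alone gives p_42 = 1.
But (p_42') is also a unit clause — contradiction.
Backtrack on p_21: now try p_21 = 0.
(p_22) alone gives p_22 = 1.
(p_32') alone gives p_32 = 0.
(p_31) alone gives p_31 = 1.
(p_41') alone gives p_41 = 0.
(p_42) alone gives p_42 = 1.
But (p_42') is also a unit clause — contradiction.
Either choice for p_21 ends in contradiction.
Either choice for p_12 ends in contradiction.
Backtrack on p_11: now try p_11 = 1.
(p_21') alone gives p_21 = 0.
(p_31') alone gives p_31 = 0.
(p_41') alone gives p_41 = 0.
Branch on p_22: set p_22 = 1.
(p_12') alone gives p_12 = 0.
(p_32') alone gives p_32 = 0.
(p_33) alone gives p_33 = 1.
(p_42') alone gives p_42 = 0.
(p_43) alone gives p_43 = 1.
But (p_43') is also a unit clause — contradiction.
Backtrack on p_22: now try p_22 = 0.
(p_23) alone gives p_23 = 1.
(p_13') alone gives p_13 = 0.
(p_33') alone gives p_33 = 0.
(p_32) alone gives p_32 = 1.
(p_12') alone gives p_12 = 0.
(p_42') alone gives p_42 = 0.
(p_43) alone gives p_43 = 1.
But (p_43') is also a unit clause — contradiction.
Either choice for p_22 ends in contradiction.
Either choice for p_11 ends in contradiction.

UNSATISFIABLE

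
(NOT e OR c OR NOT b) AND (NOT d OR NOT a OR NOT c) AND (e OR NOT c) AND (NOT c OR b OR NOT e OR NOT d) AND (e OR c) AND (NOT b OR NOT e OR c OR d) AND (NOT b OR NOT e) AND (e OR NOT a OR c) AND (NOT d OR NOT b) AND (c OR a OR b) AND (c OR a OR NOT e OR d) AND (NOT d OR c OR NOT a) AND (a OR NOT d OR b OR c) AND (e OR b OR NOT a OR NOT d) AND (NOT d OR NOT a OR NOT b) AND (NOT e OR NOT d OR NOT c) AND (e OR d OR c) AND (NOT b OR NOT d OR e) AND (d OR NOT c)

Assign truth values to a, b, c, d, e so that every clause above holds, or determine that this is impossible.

Suppose e = true.
From the singleton clause (NOT b), b = false.
Suppose c = false.
From the singleton clause (a), a = true.
From the singleton clause (NOT d), d = false.
All clauses are satisfied.

a=true,  b=false,  c=false,  d=false,  e=true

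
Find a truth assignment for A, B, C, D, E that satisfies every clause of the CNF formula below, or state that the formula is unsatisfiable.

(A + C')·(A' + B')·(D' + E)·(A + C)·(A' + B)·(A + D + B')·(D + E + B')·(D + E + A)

UNSATISFIABLE

Suppose A = 1.
Unit clause (B') forces B = 0.
Now (B) is unsatisfied and unit — conflict.
That branch fails; take A = 0 instead.
Unit clause (C') forces C = 0.
Now (C) is unsatisfied and unit — conflict.
Either choice for A ends in contradiction.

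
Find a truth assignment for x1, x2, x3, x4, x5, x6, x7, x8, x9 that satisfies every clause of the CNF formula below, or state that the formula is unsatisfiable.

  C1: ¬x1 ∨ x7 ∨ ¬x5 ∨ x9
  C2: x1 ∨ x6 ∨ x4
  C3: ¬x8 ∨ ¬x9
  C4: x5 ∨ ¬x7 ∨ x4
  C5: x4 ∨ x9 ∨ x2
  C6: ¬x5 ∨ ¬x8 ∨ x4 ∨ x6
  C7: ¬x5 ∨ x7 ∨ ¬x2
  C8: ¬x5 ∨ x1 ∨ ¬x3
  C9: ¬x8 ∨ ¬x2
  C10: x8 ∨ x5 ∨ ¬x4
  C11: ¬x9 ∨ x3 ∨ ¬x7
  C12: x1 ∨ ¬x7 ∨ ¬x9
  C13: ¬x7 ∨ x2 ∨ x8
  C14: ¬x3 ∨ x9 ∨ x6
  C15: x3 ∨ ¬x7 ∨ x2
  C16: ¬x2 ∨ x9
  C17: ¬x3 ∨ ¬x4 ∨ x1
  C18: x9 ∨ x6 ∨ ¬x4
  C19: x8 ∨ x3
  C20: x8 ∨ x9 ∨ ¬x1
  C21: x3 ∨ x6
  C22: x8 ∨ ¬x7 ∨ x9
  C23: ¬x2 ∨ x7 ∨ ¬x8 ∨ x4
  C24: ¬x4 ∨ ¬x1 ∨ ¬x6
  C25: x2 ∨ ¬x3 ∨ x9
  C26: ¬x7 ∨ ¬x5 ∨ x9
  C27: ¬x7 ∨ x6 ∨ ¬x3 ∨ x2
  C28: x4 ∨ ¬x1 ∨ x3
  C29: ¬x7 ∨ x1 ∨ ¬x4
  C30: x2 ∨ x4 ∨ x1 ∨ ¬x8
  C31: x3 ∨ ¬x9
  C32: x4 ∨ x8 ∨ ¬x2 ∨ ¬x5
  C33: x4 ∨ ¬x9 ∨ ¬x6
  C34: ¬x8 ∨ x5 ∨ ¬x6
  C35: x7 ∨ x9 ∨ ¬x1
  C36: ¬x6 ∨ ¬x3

Suppose x8 = False.
Unit clause (x3) forces x3 = True.
Unit clause (¬x6) forces x6 = False.
Unit clause (x9) forces x9 = True.
Suppose x1 = True.
Suppose x5 = True.
Suppose x7 = False.
Unit clause (¬x2) forces x2 = False.
Every clause is now satisfied; x4 is unconstrained.

x1=True,  x2=False,  x3=True,  x4=False,  x5=True,  x6=False,  x7=False,  x8=False,  x9=True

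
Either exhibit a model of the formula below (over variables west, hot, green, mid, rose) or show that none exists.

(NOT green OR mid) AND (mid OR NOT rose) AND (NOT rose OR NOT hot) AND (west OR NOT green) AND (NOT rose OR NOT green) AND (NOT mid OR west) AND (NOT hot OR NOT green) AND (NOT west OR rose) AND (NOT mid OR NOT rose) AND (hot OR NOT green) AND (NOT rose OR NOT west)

west=false,  hot=true,  green=false,  mid=false,  rose=false

Suppose green = false.
Suppose mid = false.
From the singleton clause (NOT rose), rose = false.
From the singleton clause (NOT west), west = false.
No clause remains; hot is free.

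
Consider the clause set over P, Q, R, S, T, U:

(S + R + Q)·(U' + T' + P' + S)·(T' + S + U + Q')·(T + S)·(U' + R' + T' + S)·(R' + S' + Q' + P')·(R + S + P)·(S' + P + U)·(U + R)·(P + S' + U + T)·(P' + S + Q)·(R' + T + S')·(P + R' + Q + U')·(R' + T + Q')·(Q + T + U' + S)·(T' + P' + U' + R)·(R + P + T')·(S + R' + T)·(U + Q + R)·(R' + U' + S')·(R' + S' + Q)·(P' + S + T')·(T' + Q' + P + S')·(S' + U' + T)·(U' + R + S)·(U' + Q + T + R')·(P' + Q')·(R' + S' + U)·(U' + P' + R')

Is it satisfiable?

Try T = 1.
Try U = 0.
(R) alone gives R = 1.
(S') alone gives S = 0.
(Q') alone gives Q = 0.
(P') alone gives P = 0.
All clauses are satisfied.
A satisfying assignment: P=0; Q=0; R=1; S=0; T=1; U=0.

Yes, satisfiable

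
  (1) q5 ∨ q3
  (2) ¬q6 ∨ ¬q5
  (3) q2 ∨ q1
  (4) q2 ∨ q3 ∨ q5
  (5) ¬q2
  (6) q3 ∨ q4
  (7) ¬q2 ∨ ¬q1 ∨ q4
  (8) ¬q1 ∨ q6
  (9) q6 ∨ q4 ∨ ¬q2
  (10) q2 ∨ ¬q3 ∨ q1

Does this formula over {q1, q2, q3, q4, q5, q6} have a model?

Yes

Unit clause (¬q2) forces q2 = False.
Unit clause (q1) forces q1 = True.
Unit clause (q6) forces q6 = True.
Unit clause (¬q5) forces q5 = False.
Unit clause (q3) forces q3 = True.
Every clause is now satisfied; q4 is unconstrained.
A satisfying assignment: q1 ↦ True, q2 ↦ False, q3 ↦ True, q4 ↦ True, q5 ↦ False, q6 ↦ True.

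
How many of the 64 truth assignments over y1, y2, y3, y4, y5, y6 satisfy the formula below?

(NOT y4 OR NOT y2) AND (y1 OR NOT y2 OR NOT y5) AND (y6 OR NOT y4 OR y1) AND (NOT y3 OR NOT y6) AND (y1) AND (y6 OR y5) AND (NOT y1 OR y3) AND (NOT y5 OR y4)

1

There are 2^6 = 64 truth assignments over (y1, y2, y3, y4, y5, y6).
Split on y5. With y5 = true, the clauses containing y5 are satisfied and NOT y5 drops from the rest; 1 of the 2^5 = 32 assignments to the other variables satisfy what remains.
With y5 = false, by the same count on the reduced clause set, 0 assignments work.
Total: 1 + 0 = 1.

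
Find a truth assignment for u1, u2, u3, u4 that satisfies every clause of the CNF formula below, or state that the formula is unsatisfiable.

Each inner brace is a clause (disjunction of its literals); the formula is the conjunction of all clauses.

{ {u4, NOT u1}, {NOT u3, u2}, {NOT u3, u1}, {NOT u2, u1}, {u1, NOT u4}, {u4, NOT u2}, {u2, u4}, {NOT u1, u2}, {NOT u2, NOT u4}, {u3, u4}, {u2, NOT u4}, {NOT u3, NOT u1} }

Branch on u4: set u4 = true.
Unit clause (u1) forces u1 = true.
Unit clause (u2) forces u2 = true.
That conflicts with the unit clause (NOT u2).
That branch fails; take u4 = false instead.
Unit clause (NOT u1) forces u1 = false.
Unit clause (NOT u3) forces u3 = false.
That conflicts with the unit clause (u3).
Either choice for u4 ends in contradiction.

UNSATISFIABLE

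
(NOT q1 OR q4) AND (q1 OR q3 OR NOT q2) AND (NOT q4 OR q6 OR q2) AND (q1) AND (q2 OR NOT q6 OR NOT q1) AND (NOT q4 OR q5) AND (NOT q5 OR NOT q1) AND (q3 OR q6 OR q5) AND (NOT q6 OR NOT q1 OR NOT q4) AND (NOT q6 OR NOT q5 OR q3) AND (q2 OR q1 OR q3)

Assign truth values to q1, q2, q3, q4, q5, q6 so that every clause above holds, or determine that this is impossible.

UNSATISFIABLE

The clause (q1) is unit, so q1 = true.
The clause (q4) is unit, so q4 = true.
The clause (q5) is unit, so q5 = true.
That conflicts with the unit clause (NOT q5).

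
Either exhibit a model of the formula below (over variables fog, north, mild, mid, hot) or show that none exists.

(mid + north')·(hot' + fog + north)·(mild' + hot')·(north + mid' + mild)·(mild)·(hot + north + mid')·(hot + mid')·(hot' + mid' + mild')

(mild) alone gives mild = 1.
(hot') alone gives hot = 0.
(mid') alone gives mid = 0.
(north') alone gives north = 0.
All clauses hold; fog can take either value.

fog=1; north=0; mild=1; mid=0; hot=0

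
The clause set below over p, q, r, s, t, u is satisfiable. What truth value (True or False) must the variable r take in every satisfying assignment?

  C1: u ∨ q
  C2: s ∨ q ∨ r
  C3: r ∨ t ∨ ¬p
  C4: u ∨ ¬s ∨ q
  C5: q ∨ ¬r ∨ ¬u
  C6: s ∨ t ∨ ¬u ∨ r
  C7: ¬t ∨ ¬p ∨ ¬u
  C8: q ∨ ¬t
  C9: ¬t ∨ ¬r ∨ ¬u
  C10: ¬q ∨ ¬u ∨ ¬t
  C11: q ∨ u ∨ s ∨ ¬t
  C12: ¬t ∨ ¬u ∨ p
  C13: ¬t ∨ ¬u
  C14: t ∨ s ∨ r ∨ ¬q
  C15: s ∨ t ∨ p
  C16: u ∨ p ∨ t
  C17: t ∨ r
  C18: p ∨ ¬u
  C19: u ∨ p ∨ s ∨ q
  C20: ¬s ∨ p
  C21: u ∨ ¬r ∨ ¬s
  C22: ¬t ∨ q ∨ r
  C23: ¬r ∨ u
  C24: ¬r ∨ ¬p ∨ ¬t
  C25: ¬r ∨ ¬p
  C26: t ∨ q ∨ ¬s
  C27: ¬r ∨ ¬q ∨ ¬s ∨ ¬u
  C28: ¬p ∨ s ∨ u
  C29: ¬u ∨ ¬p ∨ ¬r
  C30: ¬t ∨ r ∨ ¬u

Suppose r = True.
From the singleton clause (u), u = True.
From the singleton clause (q), q = True.
From the singleton clause (¬t), t = False.
From the singleton clause (p), p = True.
But (¬p) is also a unit clause — contradiction.
So every satisfying assignment has r = False.

False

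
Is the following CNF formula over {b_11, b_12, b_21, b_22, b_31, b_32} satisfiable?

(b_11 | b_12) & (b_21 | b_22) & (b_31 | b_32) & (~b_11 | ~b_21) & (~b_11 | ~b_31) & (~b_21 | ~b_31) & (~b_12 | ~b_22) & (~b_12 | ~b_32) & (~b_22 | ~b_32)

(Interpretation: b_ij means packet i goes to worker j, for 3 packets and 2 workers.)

Suppose b_11 = 1.
From the singleton clause (~b_21), b_21 = 0.
From the singleton clause (b_22), b_22 = 1.
From the singleton clause (~b_31), b_31 = 0.
From the singleton clause (b_32), b_32 = 1.
But (~b_32) is also a unit clause — contradiction.
So b_11 must be the other value — set b_11 = 0.
From the singleton clause (b_12), b_12 = 1.
From the singleton clause (~b_22), b_22 = 0.
From the singleton clause (b_21), b_21 = 1.
From the singleton clause (~b_31), b_31 = 0.
From the singleton clause (b_32), b_32 = 1.
But (~b_32) is also a unit clause — contradiction.
Either choice for b_11 ends in contradiction.
No assignment satisfies every clause.

No, unsatisfiable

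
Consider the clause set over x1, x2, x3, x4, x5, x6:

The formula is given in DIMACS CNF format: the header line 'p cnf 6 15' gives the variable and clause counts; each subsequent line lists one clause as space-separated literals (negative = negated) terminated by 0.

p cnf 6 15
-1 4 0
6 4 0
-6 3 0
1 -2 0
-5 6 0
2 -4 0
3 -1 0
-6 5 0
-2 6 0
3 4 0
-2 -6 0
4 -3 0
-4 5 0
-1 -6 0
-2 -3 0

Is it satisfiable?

Case x1 = False:
From the singleton clause (¬x2), x2 = False.
From the singleton clause (¬x4), x4 = False.
From the singleton clause (x6), x6 = True.
From the singleton clause (x3), x3 = True.
That conflicts with the unit clause (¬x3).
Backtrack on x1: now try x1 = True.
From the singleton clause (x4), x4 = True.
From the singleton clause (x2), x2 = True.
From the singleton clause (x3), x3 = True.
That conflicts with the unit clause (¬x3).
Either choice for x1 ends in contradiction.
No assignment satisfies every clause.

No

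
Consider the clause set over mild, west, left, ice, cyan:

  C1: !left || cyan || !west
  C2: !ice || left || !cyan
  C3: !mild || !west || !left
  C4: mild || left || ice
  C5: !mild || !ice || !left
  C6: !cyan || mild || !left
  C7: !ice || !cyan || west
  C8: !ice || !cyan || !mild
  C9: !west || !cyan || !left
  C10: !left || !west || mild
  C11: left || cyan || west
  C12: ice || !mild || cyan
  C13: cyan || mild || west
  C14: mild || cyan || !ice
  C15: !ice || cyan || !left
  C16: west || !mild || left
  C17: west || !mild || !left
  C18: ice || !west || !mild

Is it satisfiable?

Suppose left = false.
Suppose ice = true.
The clause (!cyan) is unit, so cyan = false.
The clause (west) is unit, so west = true.
The clause (mild) is unit, so mild = true.
This assignment satisfies each clause.
A satisfying assignment: mild ↦ true; west ↦ true; left ↦ false; ice ↦ true; cyan ↦ false.

Satisfiable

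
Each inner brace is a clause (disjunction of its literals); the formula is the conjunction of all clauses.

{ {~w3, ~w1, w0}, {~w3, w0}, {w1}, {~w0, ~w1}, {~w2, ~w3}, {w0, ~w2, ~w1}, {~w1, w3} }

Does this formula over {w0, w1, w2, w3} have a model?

Unit clause (w1) forces w1 = 1.
Unit clause (~w0) forces w0 = 0.
Unit clause (~w3) forces w3 = 0.
Now (w3) is unsatisfied and unit — conflict.
No assignment satisfies every clause.

No, unsatisfiable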